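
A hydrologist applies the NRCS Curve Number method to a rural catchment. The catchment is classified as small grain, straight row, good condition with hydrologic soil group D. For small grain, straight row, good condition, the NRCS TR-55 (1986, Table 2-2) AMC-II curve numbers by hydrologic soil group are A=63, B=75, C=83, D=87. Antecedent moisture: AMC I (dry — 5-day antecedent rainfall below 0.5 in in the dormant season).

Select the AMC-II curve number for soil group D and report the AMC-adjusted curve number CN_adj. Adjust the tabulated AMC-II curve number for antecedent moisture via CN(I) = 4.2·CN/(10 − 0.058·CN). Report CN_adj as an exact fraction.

CN_adj = 182700/2477 ≈ 73.759

NRCS table: small grain, straight row, good condition, soil group D → CN(II) = 87
Adjust CN=87 to AMC I: 4.2·87/(10 − 0.058·87) → (1827/5) ÷ (2477/500) = 182700/2477 ≈ 73.759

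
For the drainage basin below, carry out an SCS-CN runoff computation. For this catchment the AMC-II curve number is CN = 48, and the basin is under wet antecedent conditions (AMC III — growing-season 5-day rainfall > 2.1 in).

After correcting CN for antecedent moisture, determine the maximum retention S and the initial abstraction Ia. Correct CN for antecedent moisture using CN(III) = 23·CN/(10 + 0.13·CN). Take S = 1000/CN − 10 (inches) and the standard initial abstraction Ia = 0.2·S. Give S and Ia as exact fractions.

S = 325/69 in ≈ 4.710 in; Ia = 65/69 in ≈ 0.942 in

CN(III) from CN(II)=48: (23·48)/(10 + 0.13·48) = 13800/203 ≈ 67.980
Max retention: S = 1000/(13800/203) − 10 = 325/69 in (≈ 4.710 in)
Ia = 0.2·(325/69) = 65/69 in ≈ 0.942 in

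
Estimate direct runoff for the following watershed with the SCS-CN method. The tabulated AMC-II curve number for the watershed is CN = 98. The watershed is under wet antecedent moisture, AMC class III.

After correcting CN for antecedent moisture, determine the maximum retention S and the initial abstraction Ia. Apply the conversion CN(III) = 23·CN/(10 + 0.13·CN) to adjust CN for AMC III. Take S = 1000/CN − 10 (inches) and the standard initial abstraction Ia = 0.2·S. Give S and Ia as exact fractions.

Adjust CN=98 to AMC III: 23·98/(10 + 0.13·98) → 2254 ÷ (1137/50) = 112700/1137 ≈ 99.120
Max retention: S = 1000/(112700/1137) − 10 = 100/1127 in (≈ 0.089 in)
Initial abstraction Ia = S/5 = (100/1127)/5 = 20/1127 ≈ 0.018 in

S = 100/1127 in ≈ 0.089 in; Ia = 20/1127 in ≈ 0.018 in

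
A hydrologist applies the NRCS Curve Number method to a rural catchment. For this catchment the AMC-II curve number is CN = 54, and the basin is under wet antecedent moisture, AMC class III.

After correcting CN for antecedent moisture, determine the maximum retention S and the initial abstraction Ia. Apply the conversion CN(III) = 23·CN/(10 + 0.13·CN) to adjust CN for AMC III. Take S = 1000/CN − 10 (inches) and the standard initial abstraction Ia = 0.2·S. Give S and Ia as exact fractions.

S = 100/27 in ≈ 3.704 in; Ia = 20/27 in ≈ 0.741 in

CN(III) from CN(II)=54: (23·54)/(10 + 0.13·54) = 2700/37 ≈ 72.973
S = 1000/(2700/37) − 10 = 100/27 in ≈ 3.704 in
Ia = 0.2S: 0.2·3.704 = 0.741 in (exactly 20/27)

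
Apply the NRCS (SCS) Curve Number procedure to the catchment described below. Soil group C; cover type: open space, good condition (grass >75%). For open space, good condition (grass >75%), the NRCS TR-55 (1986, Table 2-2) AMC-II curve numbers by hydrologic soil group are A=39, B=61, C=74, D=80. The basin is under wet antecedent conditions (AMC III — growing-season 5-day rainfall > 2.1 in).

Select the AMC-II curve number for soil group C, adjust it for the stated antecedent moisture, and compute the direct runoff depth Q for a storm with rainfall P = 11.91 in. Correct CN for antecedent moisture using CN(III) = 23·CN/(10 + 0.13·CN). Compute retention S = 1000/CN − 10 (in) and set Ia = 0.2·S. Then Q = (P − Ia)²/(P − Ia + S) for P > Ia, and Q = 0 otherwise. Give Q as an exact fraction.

Q = 975237226681/95102739100 in ≈ 10.255 in

NRCS table: open space, good condition (grass >75%), soil group C → CN(II) = 74
Wet (AMC III): CN(III) = 23·74/(10 + 0.13·74) = 1702/(981/50) = 85100/981 ≈ 86.748
Retention S: 1000/CN − 10 with CN=86.748 → S = 1300/851 ≈ 1.528 in
Ia = 0.2S: 0.2·1.528 = 0.306 in (exactly 260/851)
Excess rainfall: 11.910 − 0.306 = 11.604 in; P > Ia so Q > 0
Q = (987541/85100)²/((987541/85100) + 1300/851) = (975237226681/7242010000)/(1117541/85100) = 975237226681/95102739100 in ≈ 10.255 in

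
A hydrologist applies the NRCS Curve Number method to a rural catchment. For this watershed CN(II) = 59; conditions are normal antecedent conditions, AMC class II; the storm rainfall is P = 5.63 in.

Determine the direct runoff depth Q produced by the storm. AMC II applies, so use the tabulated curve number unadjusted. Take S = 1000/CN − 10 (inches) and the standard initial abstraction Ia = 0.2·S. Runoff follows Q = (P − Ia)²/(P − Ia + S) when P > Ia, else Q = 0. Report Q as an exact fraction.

Q = 625850289/389500300 in ≈ 1.607 in

Average conditions: CN = 59 (no AMC adjustment).
Retention S: 1000/CN − 10 with CN=59.000 → S = 410/59 ≈ 6.949 in
Ia = 0.2S: 0.2·6.949 = 1.390 in (exactly 82/59)
P − Ia = 5.630 − 1.390 = 25017/5900 ≈ 4.240 in (> 0, runoff occurs)
Q = (25017/5900)²/((25017/5900) + 410/59) = (625850289/34810000)/(66017/5900) = 625850289/389500300 in ≈ 1.607 in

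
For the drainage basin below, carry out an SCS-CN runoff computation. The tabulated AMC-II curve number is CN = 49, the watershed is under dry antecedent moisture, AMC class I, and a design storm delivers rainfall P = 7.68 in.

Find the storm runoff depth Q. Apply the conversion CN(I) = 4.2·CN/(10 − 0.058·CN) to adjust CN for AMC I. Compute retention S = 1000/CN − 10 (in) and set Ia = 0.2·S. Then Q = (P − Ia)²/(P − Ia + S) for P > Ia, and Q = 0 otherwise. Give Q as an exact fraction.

Q = 34093921/126404075 in ≈ 0.270 in

Adjust CN=49 to AMC I: 4.2·49/(10 − 0.058·49) → (1029/5) ÷ (3579/500) = 34300/1193 ≈ 28.751
S = 1000/(34300/1193) − 10 = 8500/343 in ≈ 24.781 in
Ia = 0.2S: 0.2·24.781 = 4.956 in (exactly 1700/343)
Since P=7.680 > Ia=4.956: effective rainfall P−Ia = 23356/8575 in
Runoff Q = (P−Ia)²/(P−Ia+S) = (2.724)²/(2.724+24.781) = 34093921/126404075 ≈ 0.270 in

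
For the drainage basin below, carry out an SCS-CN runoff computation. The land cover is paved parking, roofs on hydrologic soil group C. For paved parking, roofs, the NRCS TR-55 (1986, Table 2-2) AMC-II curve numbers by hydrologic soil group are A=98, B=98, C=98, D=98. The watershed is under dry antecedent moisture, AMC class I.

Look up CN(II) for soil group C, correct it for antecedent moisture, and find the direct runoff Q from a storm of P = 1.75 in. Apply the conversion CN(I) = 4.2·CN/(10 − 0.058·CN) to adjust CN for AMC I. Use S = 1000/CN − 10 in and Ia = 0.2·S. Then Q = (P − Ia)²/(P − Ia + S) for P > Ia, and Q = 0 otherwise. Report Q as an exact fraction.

NRCS table: paved parking, roofs, soil group C → CN(II) = 98
Dry (AMC I): CN(I) = 4.2·98/(10 − 0.058·98) = (2058/5)/(1079/250) = 102900/1079 ≈ 95.366
Max retention: S = 1000/(102900/1079) − 10 = 500/1029 in (≈ 0.486 in)
Ia = 0.2S: 0.2·0.486 = 0.097 in (exactly 100/1029)
P − Ia = 1.750 − 0.097 = 6803/4116 ≈ 1.653 in (> 0, runoff occurs)
Runoff Q = (P−Ia)²/(P−Ia+S) = (1.653)²/(1.653+0.486) = 46280809/36233148 ≈ 1.277 in

Q = 46280809/36233148 in ≈ 1.277 in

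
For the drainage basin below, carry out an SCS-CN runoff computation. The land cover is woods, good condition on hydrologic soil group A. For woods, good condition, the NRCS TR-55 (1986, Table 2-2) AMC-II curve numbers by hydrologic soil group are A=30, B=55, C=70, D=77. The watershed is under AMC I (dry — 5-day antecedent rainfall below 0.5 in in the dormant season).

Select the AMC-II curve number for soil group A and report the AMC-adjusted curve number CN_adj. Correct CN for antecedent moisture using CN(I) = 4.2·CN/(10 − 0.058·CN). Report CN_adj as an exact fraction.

CN_adj = 900/59 ≈ 15.254

NRCS table: woods, good condition, soil group A → CN(II) = 30
Adjust CN=30 to AMC I: 4.2·30/(10 − 0.058·30) → 126 ÷ (413/50) = 900/59 ≈ 15.254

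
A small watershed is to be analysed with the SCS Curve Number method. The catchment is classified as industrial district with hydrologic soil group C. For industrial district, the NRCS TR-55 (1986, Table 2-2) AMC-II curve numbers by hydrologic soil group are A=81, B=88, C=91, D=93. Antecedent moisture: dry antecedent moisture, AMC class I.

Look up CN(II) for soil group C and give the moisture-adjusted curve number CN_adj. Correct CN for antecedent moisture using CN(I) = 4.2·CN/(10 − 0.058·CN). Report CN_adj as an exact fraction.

NRCS table: industrial district, soil group C → CN(II) = 91
Dry (AMC I): CN(I) = 4.2·91/(10 − 0.058·91) = (1911/5)/(2361/500) = 63700/787 ≈ 80.940

CN_adj = 63700/787 ≈ 80.940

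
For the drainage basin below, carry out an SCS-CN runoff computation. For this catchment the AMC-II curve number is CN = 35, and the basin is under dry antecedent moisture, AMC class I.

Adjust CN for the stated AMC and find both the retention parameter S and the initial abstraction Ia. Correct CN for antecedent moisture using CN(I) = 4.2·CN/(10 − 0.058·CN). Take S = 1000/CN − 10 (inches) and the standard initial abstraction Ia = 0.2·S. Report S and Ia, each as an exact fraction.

S = 6500/147 in ≈ 44.218 in; Ia = 1300/147 in ≈ 8.844 in

CN(I) from CN(II)=35: (4.2·35)/(10 − 0.058·35) = 14700/797 ≈ 18.444
Retention S: 1000/CN − 10 with CN=18.444 → S = 6500/147 ≈ 44.218 in
Ia = 0.2·(6500/147) = 1300/147 in ≈ 8.844 in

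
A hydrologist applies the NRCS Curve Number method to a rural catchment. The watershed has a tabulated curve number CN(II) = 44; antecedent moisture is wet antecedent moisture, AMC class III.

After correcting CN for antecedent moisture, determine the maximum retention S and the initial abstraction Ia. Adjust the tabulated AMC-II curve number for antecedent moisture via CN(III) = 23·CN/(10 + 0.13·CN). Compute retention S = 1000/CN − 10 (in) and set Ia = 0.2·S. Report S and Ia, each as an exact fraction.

Wet (AMC III): CN(III) = 23·44/(10 + 0.13·44) = 1012/(393/25) = 25300/393 ≈ 64.377
S = 1000/(25300/393) − 10 = 1400/253 in ≈ 5.534 in
Initial abstraction Ia = S/5 = (1400/253)/5 = 280/253 ≈ 1.107 in

S = 1400/253 in ≈ 5.534 in; Ia = 280/253 in ≈ 1.107 in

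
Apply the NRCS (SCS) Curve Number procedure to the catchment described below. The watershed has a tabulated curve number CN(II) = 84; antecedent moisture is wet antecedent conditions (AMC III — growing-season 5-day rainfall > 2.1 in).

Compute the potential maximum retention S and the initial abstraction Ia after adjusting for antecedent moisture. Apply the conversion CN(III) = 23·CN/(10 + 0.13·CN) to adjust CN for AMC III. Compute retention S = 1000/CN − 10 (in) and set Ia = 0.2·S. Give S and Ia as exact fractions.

CN(III) from CN(II)=84: (23·84)/(10 + 0.13·84) = 48300/523 ≈ 92.352
Retention S: 1000/CN − 10 with CN=92.352 → S = 400/483 ≈ 0.828 in
Ia = 0.2S: 0.2·0.828 = 0.166 in (exactly 80/483)

S = 400/483 in ≈ 0.828 in; Ia = 80/483 in ≈ 0.166 in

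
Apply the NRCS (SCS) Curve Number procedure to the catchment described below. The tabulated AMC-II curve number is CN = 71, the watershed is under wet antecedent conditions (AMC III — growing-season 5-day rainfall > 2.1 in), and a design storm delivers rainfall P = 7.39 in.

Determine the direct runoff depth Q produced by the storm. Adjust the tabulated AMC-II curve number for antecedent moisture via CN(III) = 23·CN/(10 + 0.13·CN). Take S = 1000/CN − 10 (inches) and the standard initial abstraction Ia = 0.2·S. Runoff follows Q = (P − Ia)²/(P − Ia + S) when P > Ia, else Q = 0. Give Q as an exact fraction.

CN(III) from CN(II)=71: (23·71)/(10 + 0.13·71) = 163300/1923 ≈ 84.919
Retention S: 1000/CN − 10 with CN=84.919 → S = 2900/1633 ≈ 1.776 in
Ia = 0.2·(2900/1633) = 580/1633 in ≈ 0.355 in
Since P=7.390 > Ia=0.355: effective rainfall P−Ia = 1148787/163300 in
Runoff Q = (P−Ia)²/(P−Ia+S) = (7.035)²/(7.035+1.776) = 1319711571369/234953917100 ≈ 5.617 in

Q = 1319711571369/234953917100 in ≈ 5.617 in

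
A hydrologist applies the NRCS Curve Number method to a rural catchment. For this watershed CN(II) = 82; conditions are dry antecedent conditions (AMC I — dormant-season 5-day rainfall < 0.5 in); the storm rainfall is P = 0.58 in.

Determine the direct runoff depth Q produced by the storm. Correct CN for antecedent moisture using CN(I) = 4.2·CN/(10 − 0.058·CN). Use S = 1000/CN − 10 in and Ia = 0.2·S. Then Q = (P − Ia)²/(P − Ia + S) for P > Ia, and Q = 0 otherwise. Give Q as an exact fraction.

CN(I) from CN(II)=82: (4.2·82)/(10 − 0.058·82) = 28700/437 ≈ 65.675
S = 1000/(28700/437) − 10 = 1500/287 in ≈ 5.226 in
Ia = 0.2S: 0.2·5.226 = 1.045 in (exactly 300/287)
P = 0.580 ≤ Ia = 1.045 in: entire storm abstracted, Q = 0.

Q = 0 in ≈ 0.000 in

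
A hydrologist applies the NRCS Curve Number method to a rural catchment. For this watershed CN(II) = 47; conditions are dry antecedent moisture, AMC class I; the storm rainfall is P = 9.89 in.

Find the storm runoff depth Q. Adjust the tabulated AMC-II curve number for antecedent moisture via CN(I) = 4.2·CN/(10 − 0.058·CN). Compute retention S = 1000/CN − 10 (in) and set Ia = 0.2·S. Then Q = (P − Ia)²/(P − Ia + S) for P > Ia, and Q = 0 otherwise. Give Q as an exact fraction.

Q = 199043576449/305589314100 in ≈ 0.651 in

CN(I) from CN(II)=47: (4.2·47)/(10 − 0.058·47) = 98700/3637 ≈ 27.138
S = 1000/(98700/3637) − 10 = 26500/987 in ≈ 26.849 in
Initial abstraction Ia = S/5 = (26500/987)/5 = 5300/987 ≈ 5.370 in
P − Ia = 9.890 − 5.370 = 446143/98700 ≈ 4.520 in (> 0, runoff occurs)
Q = (446143/98700)²/((446143/98700) + 26500/987) = (199043576449/9741690000)/(3096143/98700) = 199043576449/305589314100 in ≈ 0.651 in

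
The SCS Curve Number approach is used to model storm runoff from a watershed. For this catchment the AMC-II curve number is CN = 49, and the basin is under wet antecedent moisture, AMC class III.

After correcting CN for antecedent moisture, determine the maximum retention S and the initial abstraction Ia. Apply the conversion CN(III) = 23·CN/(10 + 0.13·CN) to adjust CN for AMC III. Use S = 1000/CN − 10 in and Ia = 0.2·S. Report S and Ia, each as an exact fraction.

S = 5100/1127 in ≈ 4.525 in; Ia = 1020/1127 in ≈ 0.905 in

Adjust CN=49 to AMC III: 23·49/(10 + 0.13·49) → 1127 ÷ (1637/100) = 112700/1637 ≈ 68.845
Max retention: S = 1000/(112700/1637) − 10 = 5100/1127 in (≈ 4.525 in)
Initial abstraction Ia = S/5 = (5100/1127)/5 = 1020/1127 ≈ 0.905 in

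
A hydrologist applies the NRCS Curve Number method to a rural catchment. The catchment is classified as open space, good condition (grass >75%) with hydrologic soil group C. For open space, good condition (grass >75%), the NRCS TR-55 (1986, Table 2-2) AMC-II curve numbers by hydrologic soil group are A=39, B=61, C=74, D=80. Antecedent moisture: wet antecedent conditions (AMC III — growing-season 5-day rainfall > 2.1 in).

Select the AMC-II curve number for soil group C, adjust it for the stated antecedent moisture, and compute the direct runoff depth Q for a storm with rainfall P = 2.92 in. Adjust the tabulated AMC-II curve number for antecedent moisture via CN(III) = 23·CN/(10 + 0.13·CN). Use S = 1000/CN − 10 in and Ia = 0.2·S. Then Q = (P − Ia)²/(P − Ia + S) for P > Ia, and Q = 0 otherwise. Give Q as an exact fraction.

Q = 3093918129/1874816825 in ≈ 1.650 in

NRCS table: open space, good condition (grass >75%), soil group C → CN(II) = 74
Wet (AMC III): CN(III) = 23·74/(10 + 0.13·74) = 1702/(981/50) = 85100/981 ≈ 86.748
Retention S: 1000/CN − 10 with CN=86.748 → S = 1300/851 ≈ 1.528 in
Ia = 0.2S: 0.2·1.528 = 0.306 in (exactly 260/851)
Since P=2.920 > Ia=0.306: effective rainfall P−Ia = 55623/21275 in
Q: (55623/21275)² ÷ (88123/21275) = 3093918129/1874816825 in (≈ 1.650 in)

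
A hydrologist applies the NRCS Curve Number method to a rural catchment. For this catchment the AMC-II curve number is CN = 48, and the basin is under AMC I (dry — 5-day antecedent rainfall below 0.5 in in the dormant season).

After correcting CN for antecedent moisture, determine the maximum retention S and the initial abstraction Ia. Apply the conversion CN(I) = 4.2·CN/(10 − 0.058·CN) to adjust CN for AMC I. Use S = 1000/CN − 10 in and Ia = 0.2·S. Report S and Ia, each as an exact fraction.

S = 1625/63 in ≈ 25.794 in; Ia = 325/63 in ≈ 5.159 in

Dry (AMC I): CN(I) = 4.2·48/(10 − 0.058·48) = (1008/5)/(902/125) = 12600/451 ≈ 27.938
S = 1000/(12600/451) − 10 = 1625/63 in ≈ 25.794 in
Ia = 0.2S: 0.2·25.794 = 5.159 in (exactly 325/63)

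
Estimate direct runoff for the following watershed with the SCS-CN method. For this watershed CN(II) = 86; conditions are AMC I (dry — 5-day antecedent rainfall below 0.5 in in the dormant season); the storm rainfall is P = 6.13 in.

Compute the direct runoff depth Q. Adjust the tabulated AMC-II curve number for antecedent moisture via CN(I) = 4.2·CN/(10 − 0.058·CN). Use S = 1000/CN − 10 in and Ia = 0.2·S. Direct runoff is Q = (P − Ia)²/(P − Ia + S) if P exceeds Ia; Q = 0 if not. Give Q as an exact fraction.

Q = 4771631929/1536093300 in ≈ 3.106 in

Adjust CN=86 to AMC I: 4.2·86/(10 − 0.058·86) → (1806/5) ÷ (1253/250) = 12900/179 ≈ 72.067
S = 1000/(12900/179) − 10 = 500/129 in ≈ 3.876 in
Ia = 0.2S: 0.2·3.876 = 0.775 in (exactly 100/129)
P − Ia = 6.130 − 0.775 = 69077/12900 ≈ 5.355 in (> 0, runoff occurs)
Runoff Q = (P−Ia)²/(P−Ia+S) = (5.355)²/(5.355+3.876) = 4771631929/1536093300 ≈ 3.106 in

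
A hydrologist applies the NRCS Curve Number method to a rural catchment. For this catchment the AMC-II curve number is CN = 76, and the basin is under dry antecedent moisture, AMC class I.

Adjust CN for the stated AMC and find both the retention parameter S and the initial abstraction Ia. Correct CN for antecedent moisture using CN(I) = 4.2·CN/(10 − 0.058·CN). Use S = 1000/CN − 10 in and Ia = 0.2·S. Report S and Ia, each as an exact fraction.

S = 1000/133 in ≈ 7.519 in; Ia = 200/133 in ≈ 1.504 in

Adjust CN=76 to AMC I: 4.2·76/(10 − 0.058·76) → (1596/5) ÷ (699/125) = 13300/233 ≈ 57.082
Retention S: 1000/CN − 10 with CN=57.082 → S = 1000/133 ≈ 7.519 in
Ia = 0.2S: 0.2·7.519 = 1.504 in (exactly 200/133)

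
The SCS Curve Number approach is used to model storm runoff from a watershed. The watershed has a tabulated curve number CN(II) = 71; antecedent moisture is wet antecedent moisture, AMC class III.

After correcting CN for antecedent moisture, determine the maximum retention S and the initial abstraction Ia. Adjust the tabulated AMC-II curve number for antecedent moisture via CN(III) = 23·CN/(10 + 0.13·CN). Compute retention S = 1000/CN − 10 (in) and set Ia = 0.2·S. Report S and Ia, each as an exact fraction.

S = 2900/1633 in ≈ 1.776 in; Ia = 580/1633 in ≈ 0.355 in

Adjust CN=71 to AMC III: 23·71/(10 + 0.13·71) → 1633 ÷ (1923/100) = 163300/1923 ≈ 84.919
S = 1000/(163300/1923) − 10 = 2900/1633 in ≈ 1.776 in
Ia = 0.2S: 0.2·1.776 = 0.355 in (exactly 580/1633)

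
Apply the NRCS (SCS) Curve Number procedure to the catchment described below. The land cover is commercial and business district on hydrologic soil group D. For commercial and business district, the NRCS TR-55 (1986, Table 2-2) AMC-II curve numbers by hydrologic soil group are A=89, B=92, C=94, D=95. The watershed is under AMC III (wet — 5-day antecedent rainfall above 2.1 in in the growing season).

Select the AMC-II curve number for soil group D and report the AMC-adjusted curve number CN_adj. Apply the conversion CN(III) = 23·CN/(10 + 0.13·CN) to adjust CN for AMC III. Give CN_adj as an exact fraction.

NRCS table: commercial and business district, soil group D → CN(II) = 95
Wet (AMC III): CN(III) = 23·95/(10 + 0.13·95) = 2185/(447/20) = 43700/447 ≈ 97.763

CN_adj = 43700/447 ≈ 97.763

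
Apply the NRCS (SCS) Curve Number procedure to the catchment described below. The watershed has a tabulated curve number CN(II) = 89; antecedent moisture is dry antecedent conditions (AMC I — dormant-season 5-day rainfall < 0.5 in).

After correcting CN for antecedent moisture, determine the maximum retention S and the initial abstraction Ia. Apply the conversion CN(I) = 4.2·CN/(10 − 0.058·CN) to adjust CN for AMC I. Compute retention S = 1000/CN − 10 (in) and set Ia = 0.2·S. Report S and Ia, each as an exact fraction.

S = 5500/1869 in ≈ 2.943 in; Ia = 1100/1869 in ≈ 0.589 in

Adjust CN=89 to AMC I: 4.2·89/(10 − 0.058·89) → (1869/5) ÷ (2419/500) = 186900/2419 ≈ 77.263
Max retention: S = 1000/(186900/2419) − 10 = 5500/1869 in (≈ 2.943 in)
Initial abstraction Ia = S/5 = (5500/1869)/5 = 1100/1869 ≈ 0.589 in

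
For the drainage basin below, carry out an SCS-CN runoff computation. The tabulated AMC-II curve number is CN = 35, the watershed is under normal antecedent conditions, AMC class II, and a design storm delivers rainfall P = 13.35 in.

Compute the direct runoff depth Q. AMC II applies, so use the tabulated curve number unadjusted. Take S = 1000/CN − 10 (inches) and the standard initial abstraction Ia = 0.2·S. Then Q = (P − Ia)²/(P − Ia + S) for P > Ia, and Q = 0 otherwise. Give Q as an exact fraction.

Q = 1819801/552860 in ≈ 3.292 in

AMC II — tabulated CN = 35 applies directly.
Max retention: S = 1000/35 − 10 = 130/7 in (≈ 18.571 in)
Ia = 0.2S: 0.2·18.571 = 3.714 in (exactly 26/7)
Since P=13.350 > Ia=3.714: effective rainfall P−Ia = 1349/140 in
Q = (1349/140)²/((1349/140) + 130/7) = (1819801/19600)/(3949/140) = 1819801/552860 in ≈ 3.292 in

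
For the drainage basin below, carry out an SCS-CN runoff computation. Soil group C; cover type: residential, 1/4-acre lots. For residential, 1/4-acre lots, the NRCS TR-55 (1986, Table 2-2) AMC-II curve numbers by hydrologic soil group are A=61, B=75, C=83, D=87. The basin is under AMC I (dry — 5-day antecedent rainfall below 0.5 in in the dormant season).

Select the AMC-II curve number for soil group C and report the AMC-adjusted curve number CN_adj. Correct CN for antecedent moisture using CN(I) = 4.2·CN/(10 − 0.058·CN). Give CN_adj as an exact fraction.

NRCS table: residential, 1/4-acre lots, soil group C → CN(II) = 83
Adjust CN=83 to AMC I: 4.2·83/(10 − 0.058·83) → (1743/5) ÷ (2593/500) = 174300/2593 ≈ 67.219

CN_adj = 174300/2593 ≈ 67.219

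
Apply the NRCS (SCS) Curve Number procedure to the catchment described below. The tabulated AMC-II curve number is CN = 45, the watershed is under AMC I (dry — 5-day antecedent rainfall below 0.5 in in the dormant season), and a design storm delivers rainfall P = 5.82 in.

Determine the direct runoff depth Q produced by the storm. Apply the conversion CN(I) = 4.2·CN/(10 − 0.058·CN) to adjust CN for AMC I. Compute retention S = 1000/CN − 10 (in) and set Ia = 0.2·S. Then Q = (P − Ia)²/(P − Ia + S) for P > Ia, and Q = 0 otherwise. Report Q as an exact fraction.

CN(I) from CN(II)=45: (4.2·45)/(10 − 0.058·45) = 18900/739 ≈ 25.575
Max retention: S = 1000/(18900/739) − 10 = 5500/189 in (≈ 29.101 in)
Ia = 0.2·(5500/189) = 1100/189 in ≈ 5.820 in
P = 5.820 ≤ Ia = 5.820 in: entire storm abstracted, Q = 0.

Q = 0 in ≈ 0.000 in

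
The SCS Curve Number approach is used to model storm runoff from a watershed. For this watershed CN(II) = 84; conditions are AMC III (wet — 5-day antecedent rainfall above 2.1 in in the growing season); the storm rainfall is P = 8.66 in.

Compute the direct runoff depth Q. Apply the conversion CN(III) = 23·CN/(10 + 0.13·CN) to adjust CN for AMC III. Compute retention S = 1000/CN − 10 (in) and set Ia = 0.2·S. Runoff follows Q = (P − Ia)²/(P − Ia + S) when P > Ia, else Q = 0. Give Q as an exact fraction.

CN(III) from CN(II)=84: (23·84)/(10 + 0.13·84) = 48300/523 ≈ 92.352
Retention S: 1000/CN − 10 with CN=92.352 → S = 400/483 ≈ 0.828 in
Ia = 0.2·(400/483) = 80/483 in ≈ 0.166 in
Since P=8.660 > Ia=0.166: effective rainfall P−Ia = 205139/24150 in
Q: (205139/24150)² ÷ (225139/24150) = 42082009321/5437106850 in (≈ 7.740 in)

Q = 42082009321/5437106850 in ≈ 7.740 in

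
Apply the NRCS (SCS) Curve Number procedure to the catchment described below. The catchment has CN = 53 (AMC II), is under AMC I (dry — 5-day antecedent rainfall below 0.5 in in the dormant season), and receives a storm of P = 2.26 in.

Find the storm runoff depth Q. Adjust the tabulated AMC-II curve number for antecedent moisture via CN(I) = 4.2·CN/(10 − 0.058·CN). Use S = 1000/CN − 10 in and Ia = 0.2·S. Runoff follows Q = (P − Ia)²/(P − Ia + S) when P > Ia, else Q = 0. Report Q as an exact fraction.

Adjust CN=53 to AMC I: 4.2·53/(10 − 0.058·53) → (1113/5) ÷ (3463/500) = 111300/3463 ≈ 32.140
S = 1000/(111300/3463) − 10 = 23500/1113 in ≈ 21.114 in
Initial abstraction Ia = S/5 = (23500/1113)/5 = 4700/1113 ≈ 4.223 in
P = 2.260 ≤ Ia = 4.223 in: entire storm abstracted, Q = 0.

Q = 0 in ≈ 0.000 in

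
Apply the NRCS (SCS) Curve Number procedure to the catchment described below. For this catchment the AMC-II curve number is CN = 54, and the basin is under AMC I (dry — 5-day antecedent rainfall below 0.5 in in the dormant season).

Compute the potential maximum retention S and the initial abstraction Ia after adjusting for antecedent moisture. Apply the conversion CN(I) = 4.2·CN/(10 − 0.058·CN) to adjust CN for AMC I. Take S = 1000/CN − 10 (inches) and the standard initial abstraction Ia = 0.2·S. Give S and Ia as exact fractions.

Adjust CN=54 to AMC I: 4.2·54/(10 − 0.058·54) → (1134/5) ÷ (1717/250) = 56700/1717 ≈ 33.023
S = 1000/(56700/1717) − 10 = 11500/567 in ≈ 20.282 in
Initial abstraction Ia = S/5 = (11500/567)/5 = 2300/567 ≈ 4.056 in

S = 11500/567 in ≈ 20.282 in; Ia = 2300/567 in ≈ 4.056 in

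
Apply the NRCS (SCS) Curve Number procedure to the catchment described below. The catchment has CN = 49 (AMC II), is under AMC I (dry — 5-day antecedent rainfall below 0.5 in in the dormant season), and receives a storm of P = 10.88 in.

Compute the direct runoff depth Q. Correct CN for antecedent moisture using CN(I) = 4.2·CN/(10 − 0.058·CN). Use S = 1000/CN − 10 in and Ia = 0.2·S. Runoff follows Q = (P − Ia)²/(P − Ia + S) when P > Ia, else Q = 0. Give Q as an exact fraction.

Adjust CN=49 to AMC I: 4.2·49/(10 − 0.058·49) → (1029/5) ÷ (3579/500) = 34300/1193 ≈ 28.751
Retention S: 1000/CN − 10 with CN=28.751 → S = 8500/343 ≈ 24.781 in
Ia = 0.2·(8500/343) = 1700/343 in ≈ 4.956 in
Since P=10.880 > Ia=4.956: effective rainfall P−Ia = 50796/8575 in
Q: (50796/8575)² ÷ (263296/8575) = 9486153/8300600 in (≈ 1.143 in)

Q = 9486153/8300600 in ≈ 1.143 in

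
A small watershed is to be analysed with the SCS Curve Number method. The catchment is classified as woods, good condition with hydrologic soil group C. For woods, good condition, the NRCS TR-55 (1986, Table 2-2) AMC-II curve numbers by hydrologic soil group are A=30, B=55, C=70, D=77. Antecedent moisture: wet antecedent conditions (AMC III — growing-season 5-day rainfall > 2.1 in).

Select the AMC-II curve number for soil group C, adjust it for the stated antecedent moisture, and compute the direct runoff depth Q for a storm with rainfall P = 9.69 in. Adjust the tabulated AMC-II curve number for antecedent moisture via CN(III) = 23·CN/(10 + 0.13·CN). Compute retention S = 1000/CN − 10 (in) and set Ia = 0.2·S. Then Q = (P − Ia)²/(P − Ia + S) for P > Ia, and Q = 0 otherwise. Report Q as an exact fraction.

Q = 2500300009/322016100 in ≈ 7.765 in

NRCS table: woods, good condition, soil group C → CN(II) = 70
Wet (AMC III): CN(III) = 23·70/(10 + 0.13·70) = 1610/(191/10) = 16100/191 ≈ 84.293
Retention S: 1000/CN − 10 with CN=84.293 → S = 300/161 ≈ 1.863 in
Initial abstraction Ia = S/5 = (300/161)/5 = 60/161 ≈ 0.373 in
Excess rainfall: 9.690 − 0.373 = 9.317 in; P > Ia so Q > 0
Runoff Q = (P−Ia)²/(P−Ia+S) = (9.317)²/(9.317+1.863) = 2500300009/322016100 ≈ 7.765 in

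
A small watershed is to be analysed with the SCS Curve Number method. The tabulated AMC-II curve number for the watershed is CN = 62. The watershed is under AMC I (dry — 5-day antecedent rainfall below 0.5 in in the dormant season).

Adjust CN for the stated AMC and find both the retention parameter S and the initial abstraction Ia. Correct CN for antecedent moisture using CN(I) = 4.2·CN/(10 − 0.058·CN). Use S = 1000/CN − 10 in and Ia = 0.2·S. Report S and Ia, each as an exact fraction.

S = 9500/651 in ≈ 14.593 in; Ia = 1900/651 in ≈ 2.919 in

Dry (AMC I): CN(I) = 4.2·62/(10 − 0.058·62) = (1302/5)/(1601/250) = 65100/1601 ≈ 40.662
Retention S: 1000/CN − 10 with CN=40.662 → S = 9500/651 ≈ 14.593 in
Initial abstraction Ia = S/5 = (9500/651)/5 = 1900/651 ≈ 2.919 in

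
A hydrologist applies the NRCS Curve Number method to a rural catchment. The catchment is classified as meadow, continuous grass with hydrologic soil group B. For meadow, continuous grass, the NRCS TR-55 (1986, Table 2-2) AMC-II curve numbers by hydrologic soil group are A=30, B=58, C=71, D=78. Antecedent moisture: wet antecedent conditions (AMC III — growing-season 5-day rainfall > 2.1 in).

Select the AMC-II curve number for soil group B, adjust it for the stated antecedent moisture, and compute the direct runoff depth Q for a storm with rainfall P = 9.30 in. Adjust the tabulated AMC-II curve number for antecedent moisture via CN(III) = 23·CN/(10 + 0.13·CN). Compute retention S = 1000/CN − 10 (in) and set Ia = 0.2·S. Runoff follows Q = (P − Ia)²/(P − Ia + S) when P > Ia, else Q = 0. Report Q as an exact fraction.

Q = 371602729/58422530 in ≈ 6.361 in

NRCS table: meadow, continuous grass, soil group B → CN(II) = 58
CN(III) from CN(II)=58: (23·58)/(10 + 0.13·58) = 66700/877 ≈ 76.055
Retention S: 1000/CN − 10 with CN=76.055 → S = 2100/667 ≈ 3.148 in
Ia = 0.2S: 0.2·3.148 = 0.630 in (exactly 420/667)
P − Ia = 9.300 − 0.630 = 57831/6670 ≈ 8.670 in (> 0, runoff occurs)
Runoff Q = (P−Ia)²/(P−Ia+S) = (8.670)²/(8.670+3.148) = 371602729/58422530 ≈ 6.361 in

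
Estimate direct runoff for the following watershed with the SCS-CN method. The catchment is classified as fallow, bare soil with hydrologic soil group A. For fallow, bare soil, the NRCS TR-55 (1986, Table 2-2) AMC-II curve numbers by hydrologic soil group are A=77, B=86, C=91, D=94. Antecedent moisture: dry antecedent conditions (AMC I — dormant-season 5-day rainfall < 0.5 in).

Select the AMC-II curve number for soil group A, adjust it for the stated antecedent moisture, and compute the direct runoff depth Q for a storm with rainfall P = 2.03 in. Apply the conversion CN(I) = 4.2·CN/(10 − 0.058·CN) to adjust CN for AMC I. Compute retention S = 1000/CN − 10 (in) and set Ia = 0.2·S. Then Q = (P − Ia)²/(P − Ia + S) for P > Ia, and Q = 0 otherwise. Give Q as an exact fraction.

NRCS table: fallow, bare soil, soil group A → CN(II) = 77
Adjust CN=77 to AMC I: 4.2·77/(10 − 0.058·77) → (1617/5) ÷ (2767/500) = 161700/2767 ≈ 58.439
Max retention: S = 1000/(161700/2767) − 10 = 11500/1617 in (≈ 7.112 in)
Ia = 0.2·(11500/1617) = 2300/1617 in ≈ 1.422 in
Excess rainfall: 2.030 − 1.422 = 0.608 in; P > Ia so Q > 0
Runoff Q = (P−Ia)²/(P−Ia+S) = (0.608)²/(0.608+7.112) = 9653259001/201842186700 ≈ 0.048 in

Q = 9653259001/201842186700 in ≈ 0.048 in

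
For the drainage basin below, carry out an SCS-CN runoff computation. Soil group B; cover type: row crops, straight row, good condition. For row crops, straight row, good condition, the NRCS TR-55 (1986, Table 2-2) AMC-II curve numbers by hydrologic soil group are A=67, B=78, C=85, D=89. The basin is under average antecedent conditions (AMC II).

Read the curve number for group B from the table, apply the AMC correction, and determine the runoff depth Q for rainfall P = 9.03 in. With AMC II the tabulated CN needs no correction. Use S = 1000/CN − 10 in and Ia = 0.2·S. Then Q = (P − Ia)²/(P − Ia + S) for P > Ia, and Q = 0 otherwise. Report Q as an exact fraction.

NRCS table: row crops, straight row, good condition, soil group B → CN(II) = 78
Average conditions: CN = 78 (no AMC adjustment).
Retention S: 1000/CN − 10 with CN=78.000 → S = 110/39 ≈ 2.821 in
Ia = 0.2·(110/39) = 22/39 in ≈ 0.564 in
Since P=9.030 > Ia=0.564: effective rainfall P−Ia = 33017/3900 in
Runoff Q = (P−Ia)²/(P−Ia+S) = (8.466)²/(8.466+2.821) = 1090122289/171666300 ≈ 6.350 in

Q = 1090122289/171666300 in ≈ 6.350 in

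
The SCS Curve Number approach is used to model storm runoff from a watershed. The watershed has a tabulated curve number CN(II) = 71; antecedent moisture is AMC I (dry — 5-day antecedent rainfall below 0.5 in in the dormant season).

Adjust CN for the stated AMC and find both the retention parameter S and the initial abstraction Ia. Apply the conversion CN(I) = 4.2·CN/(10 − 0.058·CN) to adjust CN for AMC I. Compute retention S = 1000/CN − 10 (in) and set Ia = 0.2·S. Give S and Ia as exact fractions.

CN(I) from CN(II)=71: (4.2·71)/(10 − 0.058·71) = 149100/2941 ≈ 50.697
S = 1000/(149100/2941) − 10 = 14500/1491 in ≈ 9.725 in
Initial abstraction Ia = S/5 = (14500/1491)/5 = 2900/1491 ≈ 1.945 in

S = 14500/1491 in ≈ 9.725 in; Ia = 2900/1491 in ≈ 1.945 in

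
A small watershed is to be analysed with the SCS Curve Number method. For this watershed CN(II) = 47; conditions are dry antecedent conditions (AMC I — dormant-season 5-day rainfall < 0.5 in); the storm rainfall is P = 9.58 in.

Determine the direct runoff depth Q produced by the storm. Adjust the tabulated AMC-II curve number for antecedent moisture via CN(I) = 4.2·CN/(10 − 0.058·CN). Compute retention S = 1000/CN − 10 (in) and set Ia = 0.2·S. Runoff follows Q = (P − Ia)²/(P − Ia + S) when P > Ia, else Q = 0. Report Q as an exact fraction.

Adjust CN=47 to AMC I: 4.2·47/(10 − 0.058·47) → (987/5) ÷ (3637/500) = 98700/3637 ≈ 27.138
Max retention: S = 1000/(98700/3637) − 10 = 26500/987 in (≈ 26.849 in)
Ia = 0.2·(26500/987) = 5300/987 in ≈ 5.370 in
P − Ia = 9.580 − 5.370 = 207773/49350 ≈ 4.210 in (> 0, runoff occurs)
Runoff Q = (P−Ia)²/(P−Ia+S) = (4.210)²/(4.210+26.849) = 43169619529/75642347550 ≈ 0.571 in

Q = 43169619529/75642347550 in ≈ 0.571 in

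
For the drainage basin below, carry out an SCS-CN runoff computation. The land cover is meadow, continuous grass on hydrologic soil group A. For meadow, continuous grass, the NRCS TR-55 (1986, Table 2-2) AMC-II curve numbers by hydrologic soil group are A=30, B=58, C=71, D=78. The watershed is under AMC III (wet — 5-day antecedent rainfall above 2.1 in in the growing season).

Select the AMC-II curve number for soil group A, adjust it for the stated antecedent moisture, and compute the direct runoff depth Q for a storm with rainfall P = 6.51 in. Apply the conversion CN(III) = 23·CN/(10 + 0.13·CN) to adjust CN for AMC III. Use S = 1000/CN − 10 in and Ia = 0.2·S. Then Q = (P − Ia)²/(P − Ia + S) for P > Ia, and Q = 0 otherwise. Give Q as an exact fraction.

NRCS table: meadow, continuous grass, soil group A → CN(II) = 30
Wet (AMC III): CN(III) = 23·30/(10 + 0.13·30) = 690/(139/10) = 6900/139 ≈ 49.640
Max retention: S = 1000/(6900/139) − 10 = 700/69 in (≈ 10.145 in)
Initial abstraction Ia = S/5 = (700/69)/5 = 140/69 ≈ 2.029 in
Excess rainfall: 6.510 − 2.029 = 4.481 in; P > Ia so Q > 0
Q: (30919/6900)² ÷ (100919/6900) = 136569223/99477300 in (≈ 1.373 in)

Q = 136569223/99477300 in ≈ 1.373 in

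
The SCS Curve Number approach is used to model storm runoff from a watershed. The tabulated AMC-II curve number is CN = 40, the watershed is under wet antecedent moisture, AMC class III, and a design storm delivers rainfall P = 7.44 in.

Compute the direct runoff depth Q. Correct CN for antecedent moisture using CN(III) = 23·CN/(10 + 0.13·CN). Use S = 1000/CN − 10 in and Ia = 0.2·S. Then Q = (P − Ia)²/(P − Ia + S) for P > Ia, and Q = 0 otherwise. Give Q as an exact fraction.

Adjust CN=40 to AMC III: 23·40/(10 + 0.13·40) → 920 ÷ (76/5) = 1150/19 ≈ 60.526
Max retention: S = 1000/(1150/19) − 10 = 150/23 in (≈ 6.522 in)
Ia = 0.2S: 0.2·6.522 = 1.304 in (exactly 30/23)
Since P=7.440 > Ia=1.304: effective rainfall P−Ia = 3528/575 in
Q: (3528/575)² ÷ (7278/575) = 2074464/697475 in (≈ 2.974 in)

Q = 2074464/697475 in ≈ 2.974 in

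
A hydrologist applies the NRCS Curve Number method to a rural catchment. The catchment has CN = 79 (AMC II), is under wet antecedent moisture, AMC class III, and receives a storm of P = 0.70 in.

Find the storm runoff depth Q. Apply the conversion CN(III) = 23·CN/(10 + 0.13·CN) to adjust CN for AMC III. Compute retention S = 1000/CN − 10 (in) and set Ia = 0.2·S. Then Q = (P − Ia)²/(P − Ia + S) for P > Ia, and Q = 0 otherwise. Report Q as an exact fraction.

Q = 10367623/76622890 in ≈ 0.135 in

CN(III) from CN(II)=79: (23·79)/(10 + 0.13·79) = 181700/2027 ≈ 89.640
Retention S: 1000/CN − 10 with CN=89.640 → S = 2100/1817 ≈ 1.156 in
Ia = 0.2·(2100/1817) = 420/1817 in ≈ 0.231 in
P − Ia = 0.700 − 0.231 = 8519/18170 ≈ 0.469 in (> 0, runoff occurs)
Q = (8519/18170)²/((8519/18170) + 2100/1817) = (72573361/330148900)/(29519/18170) = 10367623/76622890 in ≈ 0.135 in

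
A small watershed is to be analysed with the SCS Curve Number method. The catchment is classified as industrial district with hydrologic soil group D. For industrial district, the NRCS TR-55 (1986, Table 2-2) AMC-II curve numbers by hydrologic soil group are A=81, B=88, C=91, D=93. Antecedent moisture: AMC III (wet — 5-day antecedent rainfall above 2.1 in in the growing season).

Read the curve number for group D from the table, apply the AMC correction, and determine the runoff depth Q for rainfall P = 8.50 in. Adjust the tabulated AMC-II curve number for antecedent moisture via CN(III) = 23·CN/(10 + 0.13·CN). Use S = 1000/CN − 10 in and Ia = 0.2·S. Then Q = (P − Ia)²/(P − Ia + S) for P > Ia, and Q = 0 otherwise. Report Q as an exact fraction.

Q = 1301982889/160352274 in ≈ 8.120 in

NRCS table: industrial district, soil group D → CN(II) = 93
Adjust CN=93 to AMC III: 23·93/(10 + 0.13·93) → 2139 ÷ (2209/100) = 213900/2209 ≈ 96.831
Max retention: S = 1000/(213900/2209) − 10 = 700/2139 in (≈ 0.327 in)
Ia = 0.2S: 0.2·0.327 = 0.065 in (exactly 140/2139)
P − Ia = 8.500 − 0.065 = 36083/4278 ≈ 8.435 in (> 0, runoff occurs)
Runoff Q = (P−Ia)²/(P−Ia+S) = (8.435)²/(8.435+0.327) = 1301982889/160352274 ≈ 8.120 in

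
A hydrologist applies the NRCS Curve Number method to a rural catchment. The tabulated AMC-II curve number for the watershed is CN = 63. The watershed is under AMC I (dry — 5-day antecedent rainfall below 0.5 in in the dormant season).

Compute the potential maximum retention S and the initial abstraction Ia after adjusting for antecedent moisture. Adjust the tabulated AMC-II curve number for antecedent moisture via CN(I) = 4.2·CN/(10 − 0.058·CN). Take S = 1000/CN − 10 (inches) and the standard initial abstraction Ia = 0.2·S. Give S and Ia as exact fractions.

S = 18500/1323 in ≈ 13.983 in; Ia = 3700/1323 in ≈ 2.797 in

Dry (AMC I): CN(I) = 4.2·63/(10 − 0.058·63) = (1323/5)/(3173/500) = 132300/3173 ≈ 41.696
S = 1000/(132300/3173) − 10 = 18500/1323 in ≈ 13.983 in
Ia = 0.2·(18500/1323) = 3700/1323 in ≈ 2.797 in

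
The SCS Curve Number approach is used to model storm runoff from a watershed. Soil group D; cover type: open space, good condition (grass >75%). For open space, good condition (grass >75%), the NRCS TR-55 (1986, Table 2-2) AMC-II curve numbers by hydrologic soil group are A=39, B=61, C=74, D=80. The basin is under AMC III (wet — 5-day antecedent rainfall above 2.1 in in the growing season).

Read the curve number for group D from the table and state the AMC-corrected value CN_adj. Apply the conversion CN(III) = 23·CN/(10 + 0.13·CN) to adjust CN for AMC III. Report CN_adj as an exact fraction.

NRCS table: open space, good condition (grass >75%), soil group D → CN(II) = 80
Wet (AMC III): CN(III) = 23·80/(10 + 0.13·80) = 1840/(102/5) = 4600/51 ≈ 90.196

CN_adj = 4600/51 ≈ 90.196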